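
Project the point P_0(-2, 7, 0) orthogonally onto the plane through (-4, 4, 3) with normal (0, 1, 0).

The perpendicular from P_0 has direction n = (0, 1, 0): r = (-2, 7, 0) + μ(0, 1, 0).
Substitute into the plane: n·(P_0 + μn) = 4 gives 7 + 1μ = 4, so μ = -3.
Foot = (-2, 7, 0) + (-3)·(0, 1, 0) = (-2, 4, 0).

(-2, 4, 0)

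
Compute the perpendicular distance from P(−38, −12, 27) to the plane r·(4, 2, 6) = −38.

6√14/7

d = |4·(-38) + 2·(-12) + 6·27 − (-38)| / √(16 + 4 + 36) = |24| / (2√14) = 6√14/7.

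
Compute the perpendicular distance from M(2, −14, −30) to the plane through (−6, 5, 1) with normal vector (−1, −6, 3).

13/√46

The plane has equation n·(r − (−6, 5, 1)) = 0, i.e. n·r = -21.
Then n·(2, −14, −30) − (−21) = 13.
|n| = √(1 + 36 + 9) = √46, so the distance is |13|/√46 = 13/√46.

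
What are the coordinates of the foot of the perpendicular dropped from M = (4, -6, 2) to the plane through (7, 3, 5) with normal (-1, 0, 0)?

n = (-1, 0, 0), |n|² = 1, and n·M − (-7) = 3.
t = 3/1 = 3, so the foot is M − t·n = (4, -6, 2) − 3·(-1, 0, 0) = (7, -6, 2).

(7, -6, 2)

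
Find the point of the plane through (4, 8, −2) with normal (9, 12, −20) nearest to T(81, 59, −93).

n = (9, 12, −20), |n|² = 625, and n·T − 172 = 3125.
t = 3125/625 = 5, so the foot is T − t·n = (81, 59, −93) − 5·(9, 12, −20) = (36, −1, 7).

(36, -1, 7)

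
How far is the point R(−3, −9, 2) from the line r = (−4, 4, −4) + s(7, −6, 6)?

Direction vector d = (7, −6, 6).
AP = (1, −13, 6), and AP × d = (−42, 36, 85).
|AP × d|² = 10285 and |d|² = 121, so the distance is √(10285/121) = √85.

√85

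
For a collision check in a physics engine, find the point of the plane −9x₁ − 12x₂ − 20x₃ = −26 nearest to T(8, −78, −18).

(26, -54, 22)

n = (−9, −12, −20), |n|² = 625, and n·T − (-26) = 1250.
t = 1250/625 = 2, so the foot is T − t·n = (8, −78, −18) − 2·(−9, −12, −20) = (26, −54, 22).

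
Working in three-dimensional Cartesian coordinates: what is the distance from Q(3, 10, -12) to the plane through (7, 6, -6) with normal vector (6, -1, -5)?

The plane has equation n·(r − (7, 6, -6)) = 0, i.e. n·r = 66.
n = (6, -1, -5); n·P − 66 = 2; |n| = √62; distance = 2/√62 = √62/31.

2/√62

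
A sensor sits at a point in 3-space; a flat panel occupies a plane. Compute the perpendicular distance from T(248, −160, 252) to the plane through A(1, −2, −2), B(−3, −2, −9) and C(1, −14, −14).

9

AB = (−4, 0, −7) and AC = (0, −12, −12), so a normal is n = AB × AC = (−84, −48, 48).
Then n·(248, −160, 252) − (−84) = −972.
|n| = √(7056 + 2304 + 2304) = 108, so the distance is |-972|/108 = 9.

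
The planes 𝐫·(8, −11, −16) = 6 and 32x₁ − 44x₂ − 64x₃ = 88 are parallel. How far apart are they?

16/21

Divide the second equation by 4 to match normals: 8x₁ − 11x₂ − 16x₃ = 22.
Both planes have normal n = (8, −11, −16), |n| = 21. Any point on the first plane is at distance |22 − 6|/|n| = 16/21 from the second.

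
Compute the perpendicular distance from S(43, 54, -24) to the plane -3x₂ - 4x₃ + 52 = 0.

Normal vector n = (0, -3, -4), and n·(43, 54, -24) - (-52) = -14.
|n| = √(0 + 9 + 16) = 5, so the distance is |-14|/5 = 14/5.

14/5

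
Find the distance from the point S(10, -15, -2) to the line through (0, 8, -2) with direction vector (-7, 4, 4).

√305

Direction vector d = (-7, 4, 4).
AP = (10, -23, 0); AP·d = -162, |AP|² = 629, |d|² = 81.
distance² = |AP|² − (AP·d)²/|d|² = 629 − 26244/81 = 305, so the distance is √305.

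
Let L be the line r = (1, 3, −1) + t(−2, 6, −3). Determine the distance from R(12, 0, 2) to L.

3√10

Direction vector d = (−2, 6, −3).
AP = (11, −3, 3); AP·d = -49, |AP|² = 139, |d|² = 49.
distance² = |AP|² − (AP·d)²/|d|² = 139 − 2401/49 = 90, so the distance is 3√10.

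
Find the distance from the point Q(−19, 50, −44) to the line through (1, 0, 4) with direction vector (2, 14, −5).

2√401

Direction vector d = (2, 14, −5).
AP = (−20, 50, −48); AP·d = 900, |AP|² = 5204, |d|² = 225.
distance² = |AP|² − (AP·d)²/|d|² = 5204 − 810000/225 = 1604, so the distance is 2√401.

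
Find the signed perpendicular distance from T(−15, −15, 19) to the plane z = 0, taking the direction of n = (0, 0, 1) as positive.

n·T − 0 = 19.
|n| = 1, so the signed distance is 19/1 = 19.

19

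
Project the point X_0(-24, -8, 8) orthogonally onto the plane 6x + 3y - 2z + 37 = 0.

(-6, 1, 2)

The perpendicular from X_0 has direction n = (6, 3, -2): r = (-24, -8, 8) + μ(6, 3, -2).
Substitute into the plane: n·(X_0 + μn) = -37 gives -184 + 49μ = -37, so μ = 3.
Foot = (-24, -8, 8) + 3·(6, 3, -2) = (-6, 1, 2).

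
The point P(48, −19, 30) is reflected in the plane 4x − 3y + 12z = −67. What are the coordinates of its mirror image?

(16, 5, -66)

n = (4, −3, 12), |n|² = 169, n·P − (-67) = 676, so t = 676/169 = 4.
Foot F = P − 4·n = (32, −7, −18); the reflection is 2F − P = (16, 5, −66).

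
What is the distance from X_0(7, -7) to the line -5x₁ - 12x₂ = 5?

44/13

The normal to the line is n = (-5, -12) with |n| = 13.
|n·X_0 − 5| = |49 − 5| = 44, so the distance is 44/13.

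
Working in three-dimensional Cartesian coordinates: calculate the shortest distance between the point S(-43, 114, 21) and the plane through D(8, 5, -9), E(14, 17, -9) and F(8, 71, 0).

27/23

DE = (6, 12, 0) and DF = (0, 66, 9), so a normal is n = DE × DF = (108, -54, 396).
n = (108, -54, 396); n·P − (-2970) = 486; |n| = 414; distance = 486/414 = 27/23.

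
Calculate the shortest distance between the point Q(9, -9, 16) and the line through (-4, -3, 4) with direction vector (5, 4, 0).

Direction vector d = (5, 4, 0).
AP = (13, -6, 12), and AP × d = (-48, 60, 82).
|AP × d|² = 12628 and |d|² = 41, so the distance is √(12628/41) = √308 = 2√77.

2√77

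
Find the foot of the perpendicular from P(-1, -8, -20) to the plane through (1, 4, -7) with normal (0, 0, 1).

(-1, -8, -7)

The perpendicular from P has direction n = (0, 0, 1): r = (-1, -8, -20) + t(0, 0, 1).
Substitute into the plane: n·(P + tn) = -7 gives -20 + 1t = -7, so t = 13.
Foot = (-1, -8, -20) + 13·(0, 0, 1) = (-1, -8, -7).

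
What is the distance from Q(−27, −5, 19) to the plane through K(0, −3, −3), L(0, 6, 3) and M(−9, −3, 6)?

KL = (0, 9, 6) and KM = (−9, 0, 9), so a normal is n = KL × KM = (81, −54, 81).
Then n·(−27, −5, 19) − (−81) = −297.
|n| = √(6561 + 2916 + 6561) = 27√22, so the distance is |-297|/(27√22) = √22/2.

√22/2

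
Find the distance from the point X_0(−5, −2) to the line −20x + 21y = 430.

The normal to the line is n = (−20, 21) with |n| = 29.
|n·X_0 − 430| = |58 − 430| = 372, so the distance is 372/29.

372/29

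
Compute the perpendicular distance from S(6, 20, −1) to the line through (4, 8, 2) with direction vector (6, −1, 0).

√157

Direction vector d = (6, −1, 0).
AP = (2, 12, −3); AP·d = 0, |AP|² = 157, |d|² = 37.
distance² = |AP|² − (AP·d)²/|d|² = 157 − 0/37 = 157, so the distance is √157.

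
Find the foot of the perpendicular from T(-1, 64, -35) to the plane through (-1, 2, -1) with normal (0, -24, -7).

The perpendicular from T has direction n = (0, -24, -7): r = (-1, 64, -35) + λ(0, -24, -7).
Substitute into the plane: n·(T + λn) = -41 gives -1291 + 625λ = -41, so λ = 2.
Foot = (-1, 64, -35) + 2·(0, -24, -7) = (-1, 16, -49).

(-1, 16, -49)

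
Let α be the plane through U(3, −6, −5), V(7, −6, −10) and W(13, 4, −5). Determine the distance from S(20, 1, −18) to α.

2/√66

UV = (4, 0, −5) and UW = (10, 10, 0), so a normal is n = UV × UW = (50, −50, 40).
Then n·(20, 1, −18) − 250 = −20.
|n| = √(2500 + 2500 + 1600) = 10√66, so the distance is |-20|/(10√66) = 2/√66.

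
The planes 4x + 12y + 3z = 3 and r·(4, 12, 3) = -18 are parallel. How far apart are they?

With common normal n = (4, 12, 3) (|n| = 13), the distance is |3 − (-18)|/|n| = 21/13.

21/13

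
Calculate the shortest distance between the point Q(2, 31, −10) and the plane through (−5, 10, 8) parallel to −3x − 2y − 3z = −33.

Parallel planes share the normal n = (−3, −2, −3); since (−5, 10, 8) lies on the plane, its equation is −3x − 2y − 3z = -29.
d = |(-3)·2 + (-2)·31 + (-3)·(-10) − (-29)| / √(9 + 4 + 9) = |-9| / √22 = 9/√22.

9√22/22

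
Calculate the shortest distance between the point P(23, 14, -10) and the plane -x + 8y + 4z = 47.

d = |(-1)·23 + 8·14 + 4·(-10) − 47| / √(1 + 64 + 16) = |2| / 9 = 2/9.

2/9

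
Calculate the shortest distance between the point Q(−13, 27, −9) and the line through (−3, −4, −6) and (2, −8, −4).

A direction vector is d = (5, −4, 2).
AP = (−10, 31, −3), and AP × d = (50, 5, −115).
|AP × d|² = 15750 and |d|² = 45, so the distance is √(15750/45) = √350 = 5√14.

5√14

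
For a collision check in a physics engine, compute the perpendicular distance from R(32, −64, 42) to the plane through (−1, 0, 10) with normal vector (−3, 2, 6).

5

The plane has equation n·(r − (−1, 0, 10)) = 0, i.e. n·r = 63.
n = (−3, 2, 6); n·P − 63 = -35; |n| = 7; distance = 35/7 = 5.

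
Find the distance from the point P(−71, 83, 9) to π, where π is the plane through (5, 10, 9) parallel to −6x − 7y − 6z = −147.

Parallel planes share the normal n = (−6, −7, −6); since (5, 10, 9) lies on the plane, its equation is −6x − 7y − 6z = -154.
Then n·(−71, 83, 9) − (−154) = −55.
|n| = √(36 + 49 + 36) = 11, so the distance is |-55|/11 = 5.

5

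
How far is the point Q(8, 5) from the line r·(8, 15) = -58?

197/17

The normal to the line is n = (8, 15) with |n| = 17.
|n·Q − (-58)| = |139 − (-58)| = 197, so the distance is 197/17.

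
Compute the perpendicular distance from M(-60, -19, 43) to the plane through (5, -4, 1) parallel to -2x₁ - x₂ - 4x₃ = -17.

23/√21

Parallel planes share the normal n = (-2, -1, -4); since (5, -4, 1) lies on the plane, its equation is -2x₁ - x₂ - 4x₃ = -10.
Then n·(-60, -19, 43) - (-10) = -23.
|n| = √(4 + 1 + 16) = √21, so the distance is |-23|/√21 = 23√21/21.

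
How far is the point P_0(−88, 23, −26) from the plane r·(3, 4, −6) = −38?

d = |3·(-88) + 4·23 + (-6)·(-26) − (-38)| / √(9 + 16 + 36) = |22| / √61 = 22/√61.

22√61/61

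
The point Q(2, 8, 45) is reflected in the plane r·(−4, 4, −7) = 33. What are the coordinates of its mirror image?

(-30, 40, -11)

n = (−4, 4, −7), |n|² = 81, n·Q − 33 = -324, so t = -324/81 = -4.
Foot F = Q − (-4)·n = (−14, 24, 17); the reflection is 2F − Q = (−30, 40, −11).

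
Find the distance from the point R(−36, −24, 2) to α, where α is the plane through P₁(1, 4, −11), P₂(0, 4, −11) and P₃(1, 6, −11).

13

P₁P₂ = (−1, 0, 0) and P₁P₃ = (0, 2, 0), so a normal is n = P₁P₂ × P₁P₃ = (0, 0, −2).
Then n·(−36, −24, 2) − 22 = −26.
|n| = √(0 + 0 + 4) = 2, so the distance is |-26|/2 = 13.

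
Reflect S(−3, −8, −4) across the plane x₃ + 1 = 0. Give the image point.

(-3, -8, 2)

n = (0, 0, 1), |n|² = 1, n·S − (-1) = -3, so t = -3/1 = -3.
Foot F = S − (-3)·n = (−3, −8, −1); the reflection is 2F − S = (−3, −8, 2).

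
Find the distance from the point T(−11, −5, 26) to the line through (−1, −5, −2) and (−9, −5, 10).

2√13

A direction vector is d = (−8, 0, 12).
AP = (−10, 0, 28), and AP × d = (0, −104, 0).
|AP × d|² = 10816 and |d|² = 208, so the distance is √(10816/208) = √52 = 2√13.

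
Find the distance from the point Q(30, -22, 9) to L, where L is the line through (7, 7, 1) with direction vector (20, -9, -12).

Direction vector d = (20, -9, -12).
AP = (23, -29, 8), and AP × d = (420, 436, 373).
|AP × d|² = 505625 and |d|² = 625, so the distance is √(505625/625) = √809.

√809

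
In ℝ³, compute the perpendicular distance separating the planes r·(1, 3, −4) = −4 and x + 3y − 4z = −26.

22/√26

Both planes have normal n = (1, 3, −4), |n| = √26. Any point on the first plane is at distance |(-26) − (-4)|/|n| = 22/√26 = 11√26/13 from the second.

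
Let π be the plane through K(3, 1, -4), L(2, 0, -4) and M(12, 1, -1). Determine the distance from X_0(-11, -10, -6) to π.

KL = (-1, -1, 0) and KM = (9, 0, 3), so a normal is n = KL × KM = (-3, 3, 9).
n = (-3, 3, 9); n·P − (-42) = -9; |n| = 3√11; distance = 9/(3√11) = 3√11/11.

3√11/11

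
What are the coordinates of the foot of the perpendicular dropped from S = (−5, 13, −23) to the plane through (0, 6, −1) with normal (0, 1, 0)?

The perpendicular from S has direction n = (0, 1, 0): r = (−5, 13, −23) + λ(0, 1, 0).
Substitute into the plane: n·(S + λn) = 6 gives 13 + 1λ = 6, so λ = -7.
Foot = (−5, 13, −23) + (-7)·(0, 1, 0) = (−5, 6, −23).

(-5, 6, -23)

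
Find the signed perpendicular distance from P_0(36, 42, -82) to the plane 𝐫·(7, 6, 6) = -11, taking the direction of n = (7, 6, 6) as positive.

n·P_0 − (-11) = 23.
|n| = 11, so the signed distance is 23/11.

23/11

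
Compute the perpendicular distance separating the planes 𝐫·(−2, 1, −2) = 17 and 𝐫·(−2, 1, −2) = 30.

13/3

With common normal n = (−2, 1, −2) (|n| = 3), the distance is |17 − 30|/|n| = 13/3.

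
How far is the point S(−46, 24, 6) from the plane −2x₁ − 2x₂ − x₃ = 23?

d = |(-2)·(-46) + (-2)·24 + (-1)·6 − 23| / √(4 + 4 + 1) = |15| / 3 = 5.

5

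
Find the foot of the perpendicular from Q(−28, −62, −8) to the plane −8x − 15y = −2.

(4, -2, -8)

The perpendicular from Q has direction n = (−8, −15, 0): r = (−28, −62, −8) + μ(−8, −15, 0).
Substitute into the plane: n·(Q + μn) = -2 gives 1154 + 289μ = -2, so μ = -4.
Foot = (−28, −62, −8) + (-4)·(−8, −15, 0) = (4, −2, −8).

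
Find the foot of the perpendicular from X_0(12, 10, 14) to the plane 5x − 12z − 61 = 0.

n = (5, 0, −12), |n|² = 169, and n·X_0 − 61 = -169.
t = -169/169 = -1, so the foot is X_0 − t·n = (12, 10, 14) − (-1)·(5, 0, −12) = (17, 10, 2).

(17, 10, 2)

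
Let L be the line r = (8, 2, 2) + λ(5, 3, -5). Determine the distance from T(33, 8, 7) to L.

15√2

Direction vector d = (5, 3, -5).
AP = (25, 6, 5); AP·d = 118, |AP|² = 686, |d|² = 59.
distance² = |AP|² − (AP·d)²/|d|² = 686 − 13924/59 = 450, so the distance is 15√2.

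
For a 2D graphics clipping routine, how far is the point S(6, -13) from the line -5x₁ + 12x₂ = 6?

d = |(-5)·6 + 12·(-13) − 6| / √(25 + 144) = |-192|/13 = 192/13.

192/13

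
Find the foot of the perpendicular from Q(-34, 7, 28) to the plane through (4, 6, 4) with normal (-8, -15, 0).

n = (-8, -15, 0), |n|² = 289, and n·Q − (-122) = 289.
t = 289/289 = 1, so the foot is Q − t·n = (-34, 7, 28) − 1·(-8, -15, 0) = (-26, 22, 28).

(-26, 22, 28)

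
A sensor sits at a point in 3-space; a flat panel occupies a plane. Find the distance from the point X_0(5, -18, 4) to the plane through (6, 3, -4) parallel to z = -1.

8

Parallel planes share the normal n = (0, 0, 1); since (6, 3, -4) lies on the plane, its equation is z = -4.
d = |1·4 − (-4)| / √(0 + 0 + 1) = |8| / 1 = 8.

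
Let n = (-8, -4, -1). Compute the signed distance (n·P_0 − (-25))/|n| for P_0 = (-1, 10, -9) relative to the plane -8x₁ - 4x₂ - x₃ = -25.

n·P_0 − (-25) = 2.
|n| = 9, so the signed distance is 2/9.

2/9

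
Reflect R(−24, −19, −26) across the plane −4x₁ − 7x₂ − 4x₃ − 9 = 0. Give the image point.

(8, 37, 6)

With n = (−4, −7, −4), the signed offset is (n·R − 9)/|n|² = 324/81 = 4.
R' = R − 2t·n = (−24, −19, −26) − 8·(−4, −7, −4) = (8, 37, 6).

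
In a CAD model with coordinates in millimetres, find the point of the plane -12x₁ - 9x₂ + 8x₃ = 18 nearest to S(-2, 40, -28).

(-26, 22, -12)

The perpendicular from S has direction n = (-12, -9, 8): r = (-2, 40, -28) + μ(-12, -9, 8).
Substitute into the plane: n·(S + μn) = 18 gives -560 + 289μ = 18, so μ = 2.
Foot = (-2, 40, -28) + 2·(-12, -9, 8) = (-26, 22, -12).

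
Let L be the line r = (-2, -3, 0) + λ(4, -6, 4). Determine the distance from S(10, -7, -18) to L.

22

Direction vector d = (4, -6, 4).
AP = (12, -4, -18), and AP × d = (-124, -120, -56).
|AP × d|² = 32912 and |d|² = 68, so the distance is √(32912/68) = √484 = 22.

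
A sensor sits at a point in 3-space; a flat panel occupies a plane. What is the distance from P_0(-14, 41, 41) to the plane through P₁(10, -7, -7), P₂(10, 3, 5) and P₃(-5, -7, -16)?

12√70/35

P₁P₂ = (0, 10, 12) and P₁P₃ = (-15, 0, -9), so a normal is n = P₁P₂ × P₁P₃ = (-90, -180, 150).
n = (-90, -180, 150); n·P − (-690) = 720; |n| = 30√70; distance = 720/(30√70) = 24/√70.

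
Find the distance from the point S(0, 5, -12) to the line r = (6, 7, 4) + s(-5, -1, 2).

2√74

Direction vector d = (-5, -1, 2).
AP = (-6, -2, -16); AP·d = 0, |AP|² = 296, |d|² = 30.
distance² = |AP|² − (AP·d)²/|d|² = 296 − 0/30 = 296, so the distance is 2√74.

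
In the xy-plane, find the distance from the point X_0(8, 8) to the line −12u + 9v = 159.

61/5

d = |(-12)·8 + 9·8 − 159| / √(144 + 81) = |-183|/15 = 61/5.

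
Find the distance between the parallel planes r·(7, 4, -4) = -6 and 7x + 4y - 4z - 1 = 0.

With common normal n = (7, 4, -4) (|n| = 9), the distance is |(-6) − 1|/|n| = 7/9.

7/9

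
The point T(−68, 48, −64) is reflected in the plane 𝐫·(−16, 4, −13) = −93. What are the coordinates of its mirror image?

(92, 8, 66)

n = (−16, 4, −13), |n|² = 441, n·T − (-93) = 2205, so t = 2205/441 = 5.
Foot F = T − 5·n = (12, 28, 1); the reflection is 2F − T = (92, 8, 66).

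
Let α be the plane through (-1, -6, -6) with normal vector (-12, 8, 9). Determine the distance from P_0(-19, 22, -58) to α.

The plane has equation n·(r − (-1, -6, -6)) = 0, i.e. n·r = -90.
Then n·(-19, 22, -58) - (-90) = -28.
|n| = √(144 + 64 + 81) = 17, so the distance is |-28|/17 = 28/17.

28/17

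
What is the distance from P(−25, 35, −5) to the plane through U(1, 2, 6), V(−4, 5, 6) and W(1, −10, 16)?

UV = (−5, 3, 0) and UW = (0, −12, 10), so a normal is n = UV × UW = (30, 50, 60).
Then n·(−25, 35, −5) − 490 = 210.
|n| = √(900 + 2500 + 3600) = 10√70, so the distance is |210|/(10√70) = 21/√70.

3√70/10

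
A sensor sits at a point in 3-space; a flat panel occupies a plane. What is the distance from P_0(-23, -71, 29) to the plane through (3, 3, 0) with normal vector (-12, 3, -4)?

2

The plane has equation n·(r − (3, 3, 0)) = 0, i.e. n·r = -27.
n = (-12, 3, -4); n·P − (-27) = -26; |n| = 13; distance = 26/13 = 2.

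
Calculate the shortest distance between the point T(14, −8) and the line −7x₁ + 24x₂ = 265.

111/5

The normal to the line is n = (−7, 24) with |n| = 25.
|n·T − 265| = |-290 − 265| = 555, so the distance is 555/25 = 111/5.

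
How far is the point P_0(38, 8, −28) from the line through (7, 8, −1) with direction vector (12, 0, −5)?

13

Direction vector d = (12, 0, −5).
AP = (31, 0, −27), and AP × d = (0, −169, 0).
|AP × d|² = 28561 and |d|² = 169, so the distance is √(28561/169) = √169 = 13.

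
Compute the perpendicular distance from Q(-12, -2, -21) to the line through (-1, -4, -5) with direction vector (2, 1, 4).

3√5

Direction vector d = (2, 1, 4).
AP = (-11, 2, -16); AP·d = -84, |AP|² = 381, |d|² = 21.
distance² = |AP|² − (AP·d)²/|d|² = 381 − 7056/21 = 45, so the distance is 3√5.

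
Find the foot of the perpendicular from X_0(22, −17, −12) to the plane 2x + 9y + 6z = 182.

(28, 10, 6)

The perpendicular from X_0 has direction n = (2, 9, 6): r = (22, −17, −12) + μ(2, 9, 6).
Substitute into the plane: n·(X_0 + μn) = 182 gives -181 + 121μ = 182, so μ = 3.
Foot = (22, −17, −12) + 3·(2, 9, 6) = (28, 10, 6).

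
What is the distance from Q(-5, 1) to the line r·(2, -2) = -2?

d = |2·(-5) + (-2)·1 − (-2)| / √(4 + 4) = |-10|/(2√2) = 5√2/2.

5/√2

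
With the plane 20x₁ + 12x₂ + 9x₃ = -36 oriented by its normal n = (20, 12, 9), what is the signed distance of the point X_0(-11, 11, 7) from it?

n·X_0 − (-36) = 11.
|n| = 25, so the signed distance is 11/25.

11/25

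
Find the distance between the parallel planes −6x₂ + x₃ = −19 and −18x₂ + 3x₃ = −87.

Divide the second equation by 3 to match normals: −6x₂ + x₃ = -29.
Both planes have normal n = (0, −6, 1), |n| = √37. Any point on the first plane is at distance |(-29) − (-19)|/|n| = 10/√37 from the second.

10/√37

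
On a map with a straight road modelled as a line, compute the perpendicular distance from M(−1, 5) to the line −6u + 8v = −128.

87/5

d = |(-6)·(-1) + 8·5 − (-128)| / √(36 + 64) = |174|/10 = 87/5.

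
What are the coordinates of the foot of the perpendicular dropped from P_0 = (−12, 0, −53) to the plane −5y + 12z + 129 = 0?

(-12, -15, -17)

The perpendicular from P_0 has direction n = (0, −5, 12): r = (−12, 0, −53) + t(0, −5, 12).
Substitute into the plane: n·(P_0 + tn) = -129 gives -636 + 169t = -129, so t = 3.
Foot = (−12, 0, −53) + 3·(0, −5, 12) = (−12, −15, −17).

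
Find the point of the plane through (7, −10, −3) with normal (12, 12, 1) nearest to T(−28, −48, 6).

The perpendicular from T has direction n = (12, 12, 1): r = (−28, −48, 6) + μ(12, 12, 1).
Substitute into the plane: n·(T + μn) = -39 gives -906 + 289μ = -39, so μ = 3.
Foot = (−28, −48, 6) + 3·(12, 12, 1) = (8, −12, 9).

(8, -12, 9)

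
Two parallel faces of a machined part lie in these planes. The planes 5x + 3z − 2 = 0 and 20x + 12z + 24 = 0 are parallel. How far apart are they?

8/√34

Divide the second equation by 4 to match normals: 5x + 3z = -6.
Both planes have normal n = (5, 0, 3), |n| = √34. Any point on the first plane is at distance |(-6) − 2|/|n| = 8/√34 from the second.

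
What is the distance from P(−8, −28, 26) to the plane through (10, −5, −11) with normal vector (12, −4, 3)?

1

The plane has equation n·(r − (10, −5, −11)) = 0, i.e. n·r = 107.
d = |12·(-8) + (-4)·(-28) + 3·26 − 107| / √(144 + 16 + 9) = |-13| / 13 = 1.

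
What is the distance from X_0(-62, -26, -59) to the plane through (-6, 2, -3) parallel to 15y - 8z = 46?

28/17

Parallel planes share the normal n = (0, 15, -8); since (-6, 2, -3) lies on the plane, its equation is 15y - 8z = 54.
d = |15·(-26) + (-8)·(-59) − 54| / √(0 + 225 + 64) = |28| / 17 = 28/17.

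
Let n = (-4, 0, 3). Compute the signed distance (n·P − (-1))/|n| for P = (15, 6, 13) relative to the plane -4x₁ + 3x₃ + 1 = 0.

n·P − (-1) = -20.
|n| = 5, so the signed distance is -20/5 = -4.

-4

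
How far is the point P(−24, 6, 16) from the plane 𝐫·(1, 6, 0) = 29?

Normal vector n = (1, 6, 0), and n·(−24, 6, 16) − 29 = −17.
|n| = √(1 + 36 + 0) = √37, so the distance is |-17|/√37 = 17√37/37.

17√37/37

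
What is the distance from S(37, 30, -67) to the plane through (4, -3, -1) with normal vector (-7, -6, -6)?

The plane has equation n·(r − (4, -3, -1)) = 0, i.e. n·r = -4.
d = |(-7)·37 + (-6)·30 + (-6)·(-67) − (-4)| / √(49 + 36 + 36) = |-33| / 11 = 3.

3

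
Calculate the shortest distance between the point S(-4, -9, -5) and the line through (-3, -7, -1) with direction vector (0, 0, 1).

Direction vector d = (0, 0, 1).
AP = (-1, -2, -4), and AP × d = (-2, 1, 0).
|AP × d|² = 5 and |d|² = 1, so the distance is √5.

√5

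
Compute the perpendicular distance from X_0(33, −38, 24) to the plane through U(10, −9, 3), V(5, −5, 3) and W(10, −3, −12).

11√5/15

UV = (−5, 4, 0) and UW = (0, 6, −15), so a normal is n = UV × UW = (−60, −75, −30).
Then n·(33, −38, 24) − (−15) = 165.
|n| = √(3600 + 5625 + 900) = 45√5, so the distance is |165|/(45√5) = 11√5/15.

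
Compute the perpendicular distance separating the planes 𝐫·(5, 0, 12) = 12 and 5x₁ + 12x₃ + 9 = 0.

Both planes have normal n = (5, 0, 12), |n| = 13. Any point on the first plane is at distance |(-9) − 12|/|n| = 21/13 from the second.

21/13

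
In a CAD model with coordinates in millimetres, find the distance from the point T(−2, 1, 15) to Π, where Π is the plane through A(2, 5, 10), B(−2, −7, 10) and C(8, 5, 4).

7√19/19

AB = (−4, −12, 0) and AC = (6, 0, −6), so a normal is n = AB × AC = (72, −24, 72).
Then n·(−2, 1, 15) − 744 = 168.
|n| = √(5184 + 576 + 5184) = 24√19, so the distance is |168|/(24√19) = 7√19/19.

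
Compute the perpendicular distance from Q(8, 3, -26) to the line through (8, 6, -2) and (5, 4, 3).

9√3

A direction vector is d = (-3, -2, 5).
AP = (0, -3, -24), and AP × d = (-63, 72, -9).
|AP × d|² = 9234 and |d|² = 38, so the distance is √(9234/38) = √243 = 9√3.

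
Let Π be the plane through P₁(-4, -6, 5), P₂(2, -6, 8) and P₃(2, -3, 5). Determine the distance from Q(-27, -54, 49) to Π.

5

P₁P₂ = (6, 0, 3) and P₁P₃ = (6, 3, 0), so a normal is n = P₁P₂ × P₁P₃ = (-9, 18, 18).
n = (-9, 18, 18); n·P − 18 = 135; |n| = 27; distance = 135/27 = 5.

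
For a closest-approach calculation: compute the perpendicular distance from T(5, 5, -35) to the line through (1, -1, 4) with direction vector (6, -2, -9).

22

Direction vector d = (6, -2, -9).
AP = (4, 6, -39); AP·d = 363, |AP|² = 1573, |d|² = 121.
distance² = |AP|² − (AP·d)²/|d|² = 1573 − 131769/121 = 484, so the distance is 22.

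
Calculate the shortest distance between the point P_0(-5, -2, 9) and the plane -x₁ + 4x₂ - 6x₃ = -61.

4√53/53

n = (-1, 4, -6); n·P − (-61) = 4; |n| = √53; distance = 4/√53.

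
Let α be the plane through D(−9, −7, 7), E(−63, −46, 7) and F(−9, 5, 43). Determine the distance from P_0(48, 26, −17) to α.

DE = (−54, −39, 0) and DF = (0, 12, 36), so a normal is n = DE × DF = (−1404, 1944, −648).
n = (−1404, 1944, −648); n·P − (-5508) = -324; |n| = 2484; distance = 324/2484 = 3/23.

3/23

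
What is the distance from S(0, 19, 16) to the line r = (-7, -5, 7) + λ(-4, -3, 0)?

3√34

Direction vector d = (-4, -3, 0).
AP = (7, 24, 9); AP·d = -100, |AP|² = 706, |d|² = 25.
distance² = |AP|² − (AP·d)²/|d|² = 706 − 10000/25 = 306, so the distance is 3√34.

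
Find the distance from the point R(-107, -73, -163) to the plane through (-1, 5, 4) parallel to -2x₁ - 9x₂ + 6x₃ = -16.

Parallel planes share the normal n = (-2, -9, 6); since (-1, 5, 4) lies on the plane, its equation is -2x₁ - 9x₂ + 6x₃ = -19.
d = |(-2)·(-107) + (-9)·(-73) + 6·(-163) − (-19)| / √(4 + 81 + 36) = |-88| / 11 = 8.

8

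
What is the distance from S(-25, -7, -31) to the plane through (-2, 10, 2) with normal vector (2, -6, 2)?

5/√11

The plane has equation n·(r − (-2, 10, 2)) = 0, i.e. n·r = -60.
n = (2, -6, 2); n·P − (-60) = -10; |n| = 2√11; distance = 10/(2√11) = 5/√11.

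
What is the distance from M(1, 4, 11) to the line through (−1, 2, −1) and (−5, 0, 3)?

A direction vector is d = (−4, −2, 4).
AP = (2, 2, 12), and AP × d = (32, −56, 4).
|AP × d|² = 4176 and |d|² = 36, so the distance is √(4176/36) = √116 = 2√29.

2√29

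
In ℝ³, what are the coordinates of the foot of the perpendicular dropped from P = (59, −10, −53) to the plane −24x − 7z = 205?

(11, -10, -67)

The perpendicular from P has direction n = (−24, 0, −7): r = (59, −10, −53) + t(−24, 0, −7).
Substitute into the plane: n·(P + tn) = 205 gives -1045 + 625t = 205, so t = 2.
Foot = (59, −10, −53) + 2·(−24, 0, −7) = (11, −10, −67).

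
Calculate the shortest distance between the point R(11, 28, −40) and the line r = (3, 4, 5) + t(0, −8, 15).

8

Direction vector d = (0, −8, 15).
AP = (8, 24, −45); AP·d = -867, |AP|² = 2665, |d|² = 289.
distance² = |AP|² − (AP·d)²/|d|² = 2665 − 751689/289 = 64, so the distance is 8.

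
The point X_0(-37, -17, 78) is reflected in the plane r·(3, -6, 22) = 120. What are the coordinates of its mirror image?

(-55, 19, -54)

With n = (3, -6, 22), the signed offset is (n·X_0 − 120)/|n|² = 1587/529 = 3.
X_0' = X_0 − 2t·n = (-37, -17, 78) − 6·(3, -6, 22) = (-55, 19, -54).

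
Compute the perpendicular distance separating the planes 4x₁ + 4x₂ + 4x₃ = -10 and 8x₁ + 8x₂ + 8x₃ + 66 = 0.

23/(4√3)

Divide the second equation by 2 to match normals: 4x₁ + 4x₂ + 4x₃ = -33.
With common normal n = (4, 4, 4) (|n| = 4√3), the distance is |(-10) − (-33)|/|n| = 23/(4√3).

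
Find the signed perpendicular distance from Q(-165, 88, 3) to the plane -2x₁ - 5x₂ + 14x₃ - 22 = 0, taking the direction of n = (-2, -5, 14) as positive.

-6

n·Q − 22 = -90.
|n| = 15, so the signed distance is -90/15 = -6.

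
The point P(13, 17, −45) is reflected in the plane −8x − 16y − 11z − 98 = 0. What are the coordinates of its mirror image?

(289/21, 389/21, -923/21)

With n = (−8, −16, −11), the signed offset is (n·P − 98)/|n|² = 21/441 = 1/21.
P' = P − 2t·n = (13, 17, −45) − (2/21)·(−8, −16, −11) = (289/21, 389/21, −923/21).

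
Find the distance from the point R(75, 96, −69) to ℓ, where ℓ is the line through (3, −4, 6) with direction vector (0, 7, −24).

3√1201

Direction vector d = (0, 7, −24).
AP = (72, 100, −75); AP·d = 2500, |AP|² = 20809, |d|² = 625.
distance² = |AP|² − (AP·d)²/|d|² = 20809 − 6250000/625 = 10809, so the distance is 3√1201.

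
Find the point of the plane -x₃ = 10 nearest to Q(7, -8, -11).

(7, -8, -10)

n = (0, 0, -1), |n|² = 1, and n·Q − 10 = 1.
t = 1/1 = 1, so the foot is Q − t·n = (7, -8, -11) − 1·(0, 0, -1) = (7, -8, -10).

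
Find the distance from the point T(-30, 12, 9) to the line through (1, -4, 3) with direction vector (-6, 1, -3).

√517

Direction vector d = (-6, 1, -3).
AP = (-31, 16, 6), and AP × d = (-54, -129, 65).
|AP × d|² = 23782 and |d|² = 46, so the distance is √(23782/46) = √517.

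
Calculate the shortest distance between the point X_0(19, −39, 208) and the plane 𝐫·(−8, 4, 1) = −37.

7

d = |(-8)·19 + 4·(-39) + 1·208 − (-37)| / √(64 + 16 + 1) = |-63| / 9 = 7.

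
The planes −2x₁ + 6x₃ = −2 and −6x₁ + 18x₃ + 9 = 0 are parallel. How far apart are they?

Divide the second equation by 3 to match normals: −2x₁ + 6x₃ = -3.
Both planes have normal n = (−2, 0, 6), |n| = 2√10. Any point on the first plane is at distance |(-3) − (-2)|/|n| = 1/(2√10) = √10/20 from the second.

√10/20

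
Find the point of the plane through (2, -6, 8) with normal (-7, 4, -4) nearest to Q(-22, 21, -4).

The perpendicular from Q has direction n = (-7, 4, -4): r = (-22, 21, -4) + t(-7, 4, -4).
Substitute into the plane: n·(Q + tn) = -70 gives 254 + 81t = -70, so t = -4.
Foot = (-22, 21, -4) + (-4)·(-7, 4, -4) = (6, 5, 12).

(6, 5, 12)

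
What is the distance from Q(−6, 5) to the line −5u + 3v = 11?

The normal to the line is n = (−5, 3) with |n| = √34.
|n·Q − 11| = |45 − 11| = 34, so the distance is 34/√34 = √34.

√34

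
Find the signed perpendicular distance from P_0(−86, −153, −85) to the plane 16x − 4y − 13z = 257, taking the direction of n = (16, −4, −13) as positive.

4

n·P_0 − 257 = 84.
|n| = 21, so the signed distance is 84/21 = 4.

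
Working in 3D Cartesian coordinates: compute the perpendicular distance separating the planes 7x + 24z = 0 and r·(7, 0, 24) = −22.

With common normal n = (7, 0, 24) (|n| = 25), the distance is |0 − (-22)|/|n| = 22/25.

22/25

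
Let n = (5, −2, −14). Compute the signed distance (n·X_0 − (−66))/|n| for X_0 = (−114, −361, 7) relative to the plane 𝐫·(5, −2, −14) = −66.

8

n·X_0 − (-66) = 120.
|n| = 15, so the signed distance is 120/15 = 8.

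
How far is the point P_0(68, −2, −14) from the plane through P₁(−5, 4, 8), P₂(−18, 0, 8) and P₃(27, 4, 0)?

P₁P₂ = (−13, −4, 0) and P₁P₃ = (32, 0, −8), so a normal is n = P₁P₂ × P₁P₃ = (32, −104, 128).
Then n·(68, −2, −14) − 448 = 144.
|n| = √(1024 + 10816 + 16384) = 168, so the distance is |144|/168 = 6/7.

6/7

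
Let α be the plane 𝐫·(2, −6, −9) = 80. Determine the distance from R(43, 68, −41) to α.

d = |2·43 + (-6)·68 + (-9)·(-41) − 80| / √(4 + 36 + 81) = |-33| / 11 = 3.

3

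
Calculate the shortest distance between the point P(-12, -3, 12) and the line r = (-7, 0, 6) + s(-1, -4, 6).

√17

Direction vector d = (-1, -4, 6).
AP = (-5, -3, 6); AP·d = 53, |AP|² = 70, |d|² = 53.
distance² = |AP|² − (AP·d)²/|d|² = 70 − 2809/53 = 17, so the distance is √17.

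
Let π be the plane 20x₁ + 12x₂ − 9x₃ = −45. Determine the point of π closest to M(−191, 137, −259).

(-987/5, 3329/25, -6403/25)

The perpendicular from M has direction n = (20, 12, −9): r = (−191, 137, −259) + t(20, 12, −9).
Substitute into the plane: n·(M + tn) = -45 gives 155 + 625t = -45, so t = -8/25.
Foot = (−191, 137, −259) + (-8/25)·(20, 12, −9) = (−987/5, 3329/25, −6403/25).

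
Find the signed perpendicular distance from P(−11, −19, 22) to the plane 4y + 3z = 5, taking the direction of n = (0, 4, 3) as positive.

-3

n·P − 5 = -15.
|n| = 5, so the signed distance is -15/5 = -3.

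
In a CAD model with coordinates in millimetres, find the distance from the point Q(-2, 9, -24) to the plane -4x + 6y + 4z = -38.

2/√17

Normal vector n = (-4, 6, 4), and n·(-2, 9, -24) - (-38) = 4.
|n| = √(16 + 36 + 16) = 2√17, so the distance is |4|/(2√17) = 2√17/17.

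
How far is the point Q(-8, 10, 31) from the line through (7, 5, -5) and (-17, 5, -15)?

√1546

A direction vector is d = (-24, 0, -10).
AP = (-15, 5, 36); AP·d = 0, |AP|² = 1546, |d|² = 676.
distance² = |AP|² − (AP·d)²/|d|² = 1546 − 0/676 = 1546, so the distance is √1546.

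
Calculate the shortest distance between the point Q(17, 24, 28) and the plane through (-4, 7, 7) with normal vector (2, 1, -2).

The plane has equation n·(r − (-4, 7, 7)) = 0, i.e. n·r = -15.
Then n·(17, 24, 28) - (-15) = 17.
|n| = √(4 + 1 + 4) = 3, so the distance is |17|/3 = 17/3.

17/3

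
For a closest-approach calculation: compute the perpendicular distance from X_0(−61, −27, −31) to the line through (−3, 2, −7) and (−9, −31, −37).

A direction vector is d = (−6, −33, −30).
AP = (−58, −29, −24), and AP × d = (78, −1596, 1740).
|AP × d|² = 5580900 and |d|² = 2025, so the distance is √(5580900/2025) = √2756 = 2√689.

2√689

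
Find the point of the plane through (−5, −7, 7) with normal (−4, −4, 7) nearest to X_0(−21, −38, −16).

n = (−4, −4, 7), |n|² = 81, and n·X_0 − 97 = 27.
t = 27/81 = 1/3, so the foot is X_0 − t·n = (−21, −38, −16) − (1/3)·(−4, −4, 7) = (−59/3, −110/3, −55/3).

(-59/3, -110/3, -55/3)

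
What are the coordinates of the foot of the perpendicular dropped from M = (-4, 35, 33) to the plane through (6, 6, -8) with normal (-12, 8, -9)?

(-80/17, 603/17, 552/17)

The perpendicular from M has direction n = (-12, 8, -9): r = (-4, 35, 33) + λ(-12, 8, -9).
Substitute into the plane: n·(M + λn) = 48 gives 31 + 289λ = 48, so λ = 1/17.
Foot = (-4, 35, 33) + (1/17)·(-12, 8, -9) = (-80/17, 603/17, 552/17).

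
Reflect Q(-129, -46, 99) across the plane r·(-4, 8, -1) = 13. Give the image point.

With n = (-4, 8, -1), the signed offset is (n·Q − 13)/|n|² = 36/81 = 4/9.
Q' = Q − 2t·n = (-129, -46, 99) − (8/9)·(-4, 8, -1) = (-1129/9, -478/9, 899/9).

(-1129/9, -478/9, 899/9)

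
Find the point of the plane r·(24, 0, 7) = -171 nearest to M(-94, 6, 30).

(-22, 6, 51)

The perpendicular from M has direction n = (24, 0, 7): r = (-94, 6, 30) + λ(24, 0, 7).
Substitute into the plane: n·(M + λn) = -171 gives -2046 + 625λ = -171, so λ = 3.
Foot = (-94, 6, 30) + 3·(24, 0, 7) = (-22, 6, 51).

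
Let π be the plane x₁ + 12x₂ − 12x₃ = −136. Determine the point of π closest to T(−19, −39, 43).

The perpendicular from T has direction n = (1, 12, −12): r = (−19, −39, 43) + μ(1, 12, −12).
Substitute into the plane: n·(T + μn) = -136 gives -1003 + 289μ = -136, so μ = 3.
Foot = (−19, −39, 43) + 3·(1, 12, −12) = (−16, −3, 7).

(-16, -3, 7)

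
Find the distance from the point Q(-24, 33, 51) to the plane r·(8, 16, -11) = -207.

d = |8·(-24) + 16·33 + (-11)·51 − (-207)| / √(64 + 256 + 121) = |-18| / 21 = 6/7.

6/7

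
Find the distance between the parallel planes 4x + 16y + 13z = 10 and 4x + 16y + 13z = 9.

1/21

Both planes have normal n = (4, 16, 13), |n| = 21. Any point on the first plane is at distance |9 − 10|/|n| = 1/21 from the second.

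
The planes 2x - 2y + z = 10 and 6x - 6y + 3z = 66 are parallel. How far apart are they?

Divide the second equation by 3 to match normals: 2x - 2y + z = 22.
With common normal n = (2, -2, 1) (|n| = 3), the distance is |10 − 22|/|n| = 12/3 = 4.

4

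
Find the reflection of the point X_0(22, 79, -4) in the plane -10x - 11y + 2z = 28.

n = (-10, -11, 2), |n|² = 225, n·X_0 − 28 = -1125, so t = -1125/225 = -5.
Foot F = X_0 − (-5)·n = (-28, 24, 6); the reflection is 2F − X_0 = (-78, -31, 16).

(-78, -31, 16)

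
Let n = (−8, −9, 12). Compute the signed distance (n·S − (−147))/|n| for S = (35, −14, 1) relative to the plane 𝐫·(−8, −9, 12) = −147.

n·S − (-147) = 5.
|n| = 17, so the signed distance is 5/17.

5/17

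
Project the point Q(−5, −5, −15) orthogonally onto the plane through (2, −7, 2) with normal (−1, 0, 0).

n = (−1, 0, 0), |n|² = 1, and n·Q − (-2) = 7.
t = 7/1 = 7, so the foot is Q − t·n = (−5, −5, −15) − 7·(−1, 0, 0) = (2, −5, −15).

(2, -5, -15)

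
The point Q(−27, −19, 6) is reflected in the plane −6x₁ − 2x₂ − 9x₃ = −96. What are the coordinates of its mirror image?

With n = (−6, −2, −9), the signed offset is (n·Q − (-96))/|n|² = 242/121 = 2.
Q' = Q − 2t·n = (−27, −19, 6) − 4·(−6, −2, −9) = (−3, −11, 42).

(-3, -11, 42)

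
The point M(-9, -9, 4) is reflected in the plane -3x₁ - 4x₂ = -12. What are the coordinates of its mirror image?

(9, 15, 4)

With n = (-3, -4, 0), the signed offset is (n·M − (-12))/|n|² = 75/25 = 3.
M' = M − 2t·n = (-9, -9, 4) − 6·(-3, -4, 0) = (9, 15, 4).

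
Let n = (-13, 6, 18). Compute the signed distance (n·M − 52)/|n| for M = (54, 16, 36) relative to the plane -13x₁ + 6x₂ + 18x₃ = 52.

-10/23

n·M − 52 = -10.
|n| = 23, so the signed distance is -10/23.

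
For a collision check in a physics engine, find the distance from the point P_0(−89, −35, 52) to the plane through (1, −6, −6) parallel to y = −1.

Parallel planes share the normal n = (0, 1, 0); since (1, −6, −6) lies on the plane, its equation is y = -6.
n = (0, 1, 0); n·P − (-6) = -29; |n| = 1; distance = 29/1 = 29.

29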